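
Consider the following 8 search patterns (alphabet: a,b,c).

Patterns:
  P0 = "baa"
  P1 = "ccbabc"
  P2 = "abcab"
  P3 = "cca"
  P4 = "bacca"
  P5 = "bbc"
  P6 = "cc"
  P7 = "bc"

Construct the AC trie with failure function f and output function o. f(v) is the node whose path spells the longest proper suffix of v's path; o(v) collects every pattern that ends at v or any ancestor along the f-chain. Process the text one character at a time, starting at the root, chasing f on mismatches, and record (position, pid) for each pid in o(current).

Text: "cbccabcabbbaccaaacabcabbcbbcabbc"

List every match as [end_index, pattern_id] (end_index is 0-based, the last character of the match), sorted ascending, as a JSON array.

Construct AC machine:
Trie nodes:
  0='ε' goto a→10 b→1 c→4
  1='b' goto a→2 b→19 c→21
  2='ba' goto a→3 c→16
  3='baa' goto ·  ←P0
  4='c' goto c→5
  5='cc' goto a→15 b→6  ←P6
  6='ccb' goto a→7
  7='ccba' goto b→8
  8='ccbab' goto c→9
  9='ccbabc' goto ·  ←P1
  10='a' goto b→11
  11='ab' goto c→12
  12='abc' goto a→13
  13='abca' goto b→14
  14='abcab' goto ·  ←P2
  15='cca' goto ·  ←P3
  16='bac' goto c→17
  17='bacc' goto a→18
  18='bacca' goto ·  ←P4
  19='bb' goto c→20
  20='bbc' goto ·  ←P5
  21='bc' goto ·  ←P7

BFS fail/out derivation:
  n1('b'): parent n0 fail=0; on 'b' 0 → fail=0;  out ∅∪∅=∅
  n4('c'): parent n0 fail=0; on 'c' 0 → fail=0;  out ∅∪∅=∅
  n10('a'): parent n0 fail=0; on 'a' 0 → fail=0;  out ∅∪∅=∅
  n2('ba'): parent n1 fail=0; on 'a' 0 → fail=10;  out ∅∪∅=∅
  n5('cc'): parent n4 fail=0; on 'c' 0 → fail=4;  out {6}∪∅={6}
  n11('ab'): parent n10 fail=0; on 'b' 0 → fail=1;  out ∅∪∅=∅
  n19('bb'): parent n1 fail=0; on 'b' 0 → fail=1;  out ∅∪∅=∅
  n21('bc'): parent n1 fail=0; on 'c' 0 → fail=4;  out {7}∪∅={7}
  n3('baa'): parent n2 fail=10; on 'a' 10→0 → fail=10;  out {0}∪∅={0}
  n6('ccb'): parent n5 fail=4; on 'b' 4→0 → fail=1;  out ∅∪∅=∅
  n12('abc'): parent n11 fail=1; on 'c' 1 → fail=21;  out ∅∪{7}={7}
  n15('cca'): parent n5 fail=4; on 'a' 4→0 → fail=10;  out {3}∪∅={3}
  n16('bac'): parent n2 fail=10; on 'c' 10→0 → fail=4;  out ∅∪∅=∅
  n20('bbc'): parent n19 fail=1; on 'c' 1 → fail=21;  out {5}∪{7}={5,7}
  n7('ccba'): parent n6 fail=1; on 'a' 1 → fail=2;  out ∅∪∅=∅
  n13('abca'): parent n12 fail=21; on 'a' 21→4→0 → fail=10;  out ∅∪∅=∅
  n17('bacc'): parent n16 fail=4; on 'c' 4 → fail=5;  out ∅∪{6}={6}
  n8('ccbab'): parent n7 fail=2; on 'b' 2→10 → fail=11;  out ∅∪∅=∅
  n14('abcab'): parent n13 fail=10; on 'b' 10 → fail=11;  out {2}∪∅={2}
  n18('bacca'): parent n17 fail=5; on 'a' 5 → fail=15;  out {4}∪{3}={3,4}
  n9('ccbabc'): parent n8 fail=11; on 'c' 11 → fail=12;  out {1}∪{7}={1,7}

Run:
[0] read 'c'  n0⇒n4
[1] read 'b'  n4⇒n1 ·f
[2] read 'c'  n1⇒n21  ** P7@[1:2]
[3] read 'c'  n21⇒n5 ·f  ** P6@[2:3]
[4] read 'a'  n5⇒n15  ** P3@[2:4]
[5] read 'b'  n15⇒n11 ·f
[6] read 'c'  n11⇒n12  ** P7@[5:6]
[7] read 'a'  n12⇒n13
[8] read 'b'  n13⇒n14  ** P2@[4:8]
[9] read 'b'  n14⇒n19 ·f
[10] read 'b'  n19⇒n19 ·f
[11] read 'a'  n19⇒n2 ·f
[12] read 'c'  n2⇒n16
[13] read 'c'  n16⇒n17  ** P6@[12:13]
[14] read 'a'  n17⇒n18  ** P3@[12:14],P4@[10:14]
[15] read 'a'  n18⇒n10 ·f
[16] read 'a'  n10⇒n10 ·f
[17] read 'c'  n10⇒n4 ·f
[18] read 'a'  n4⇒n10 ·f
[19] read 'b'  n10⇒n11
[20] read 'c'  n11⇒n12  ** P7@[19:20]
[21] read 'a'  n12⇒n13
[22] read 'b'  n13⇒n14  ** P2@[18:22]
[23] read 'b'  n14⇒n19 ·f
[24] read 'c'  n19⇒n20  ** P5@[22:24],P7@[23:24]
[25] read 'b'  n20⇒n1 ·f
[26] read 'b'  n1⇒n19
[27] read 'c'  n19⇒n20  ** P5@[25:27],P7@[26:27]
[28] read 'a'  n20⇒n10 ·f
[29] read 'b'  n10⇒n11
[30] read 'b'  n11⇒n19 ·f
[31] read 'c'  n19⇒n20  ** P5@[29:31],P7@[30:31]

Matches: [[2,7],[3,6],[4,3],[6,7],[8,2],[13,6],[14,3],[14,4],[20,7],[22,2],[24,5],[24,7],[27,5],[27,7],[31,5],[31,7]]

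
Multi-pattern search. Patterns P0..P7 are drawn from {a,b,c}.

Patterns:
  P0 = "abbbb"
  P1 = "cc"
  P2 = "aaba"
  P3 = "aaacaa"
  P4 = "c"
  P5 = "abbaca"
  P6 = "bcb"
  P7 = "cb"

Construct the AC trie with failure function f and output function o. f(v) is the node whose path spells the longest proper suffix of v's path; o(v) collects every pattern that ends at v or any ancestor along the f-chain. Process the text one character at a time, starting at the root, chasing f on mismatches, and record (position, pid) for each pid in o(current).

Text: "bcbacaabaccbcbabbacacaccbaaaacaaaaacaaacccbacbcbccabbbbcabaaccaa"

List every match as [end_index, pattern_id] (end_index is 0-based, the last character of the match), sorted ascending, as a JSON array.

Build automaton:
Trie (insert patterns):
  0='ε' goto a→1 b→18 c→6
  1='a' goto a→8 b→2
  2='ab' goto b→3
  3='abb' goto a→15 b→4
  4='abbb' goto b→5
  5='abbbb' goto ·  ←P0
  6='c' goto b→21 c→7  ←P4
  7='cc' goto ·  ←P1
  8='aa' goto a→11 b→9
  9='aab' goto a→10
  10='aaba' goto ·  ←P2
  11='aaa' goto c→12
  12='aaac' goto a→13
  13='aaaca' goto a→14
  14='aaacaa' goto ·  ←P3
  15='abba' goto c→16
  16='abbac' goto a→17
  17='abbaca' goto ·  ←P5
  18='b' goto c→19
  19='bc' goto b→20
  20='bcb' goto ·  ←P6
  21='cb' goto ·  ←P7

BFS fail/out derivation:
  n1('a'): parent n0 fail=0; on 'a' 0 → fail=0;  out ∅∪∅=∅
  n6('c'): parent n0 fail=0; on 'c' 0 → fail=0;  out {4}∪∅={4}
  n18('b'): parent n0 fail=0; on 'b' 0 → fail=0;  out ∅∪∅=∅
  n2('ab'): parent n1 fail=0; on 'b' 0 → fail=18;  out ∅∪∅=∅
  n7('cc'): parent n6 fail=0; on 'c' 0 → fail=6;  out {1}∪{4}={1,4}
  n8('aa'): parent n1 fail=0; on 'a' 0 → fail=1;  out ∅∪∅=∅
  n19('bc'): parent n18 fail=0; on 'c' 0 → fail=6;  out ∅∪{4}={4}
  n21('cb'): parent n6 fail=0; on 'b' 0 → fail=18;  out {7}∪∅={7}
  n3('abb'): parent n2 fail=18; on 'b' 18→0 → fail=18;  out ∅∪∅=∅
  n9('aab'): parent n8 fail=1; on 'b' 1 → fail=2;  out ∅∪∅=∅
  n11('aaa'): parent n8 fail=1; on 'a' 1 → fail=8;  out ∅∪∅=∅
  n20('bcb'): parent n19 fail=6; on 'b' 6 → fail=21;  out {6}∪{7}={6,7}
  n4('abbb'): parent n3 fail=18; on 'b' 18→0 → fail=18;  out ∅∪∅=∅
  n10('aaba'): parent n9 fail=2; on 'a' 2→18→0 → fail=1;  out {2}∪∅={2}
  n12('aaac'): parent n11 fail=8; on 'c' 8→1→0 → fail=6;  out ∅∪{4}={4}
  n15('abba'): parent n3 fail=18; on 'a' 18→0 → fail=1;  out ∅∪∅=∅
  n5('abbbb'): parent n4 fail=18; on 'b' 18→0 → fail=18;  out {0}∪∅={0}
  n13('aaaca'): parent n12 fail=6; on 'a' 6→0 → fail=1;  out ∅∪∅=∅
  n16('abbac'): parent n15 fail=1; on 'c' 1→0 → fail=6;  out ∅∪{4}={4}
  n14('aaacaa'): parent n13 fail=1; on 'a' 1 → fail=8;  out {3}∪∅={3}
  n17('abbaca'): parent n16 fail=6; on 'a' 6→0 → fail=1;  out {5}∪∅={5}

Run:
pos 0 'b': at 18
pos 1 'c': at 19  ** P4@[1:1]
pos 2 'b': at 20  ** P6@[0:2],P7@[1:2]
pos 3 'a': at 1 ·f
pos 4 'c': at 6 ·f  ** P4@[4:4]
pos 5 'a': at 1 ·f
pos 6 'a': at 8
pos 7 'b': at 9
pos 8 'a': at 10  ** P2@[5:8]
pos 9 'c': at 6 ·f  ** P4@[9:9]
pos 10 'c': at 7  ** P1@[9:10],P4@[10:10]
pos 11 'b': at 21 ·f  ** P7@[10:11]
pos 12 'c': at 19 ·f  ** P4@[12:12]
pos 13 'b': at 20  ** P6@[11:13],P7@[12:13]
pos 14 'a': at 1 ·f
pos 15 'b': at 2
pos 16 'b': at 3
pos 17 'a': at 15
pos 18 'c': at 16  ** P4@[18:18]
pos 19 'a': at 17  ** P5@[14:19]
pos 20 'c': at 6 ·f  ** P4@[20:20]
pos 21 'a': at 1 ·f
pos 22 'c': at 6 ·f  ** P4@[22:22]
pos 23 'c': at 7  ** P1@[22:23],P4@[23:23]
pos 24 'b': at 21 ·f  ** P7@[23:24]
pos 25 'a': at 1 ·f
pos 26 'a': at 8
pos 27 'a': at 11
pos 28 'a': at 11 ·f
pos 29 'c': at 12  ** P4@[29:29]
pos 30 'a': at 13
pos 31 'a': at 14  ** P3@[26:31]
pos 32 'a': at 11 ·f
pos 33 'a': at 11 ·f
pos 34 'a': at 11 ·f
pos 35 'c': at 12  ** P4@[35:35]
pos 36 'a': at 13
pos 37 'a': at 14  ** P3@[32:37]
pos 38 'a': at 11 ·f
pos 39 'c': at 12  ** P4@[39:39]
pos 40 'c': at 7 ·f  ** P1@[39:40],P4@[40:40]
pos 41 'c': at 7 ·f  ** P1@[40:41],P4@[41:41]
pos 42 'b': at 21 ·f  ** P7@[41:42]
pos 43 'a': at 1 ·f
pos 44 'c': at 6 ·f  ** P4@[44:44]
pos 45 'b': at 21  ** P7@[44:45]
pos 46 'c': at 19 ·f  ** P4@[46:46]
pos 47 'b': at 20  ** P6@[45:47],P7@[46:47]
pos 48 'c': at 19 ·f  ** P4@[48:48]
pos 49 'c': at 7 ·f  ** P1@[48:49],P4@[49:49]
pos 50 'a': at 1 ·f
pos 51 'b': at 2
pos 52 'b': at 3
pos 53 'b': at 4
pos 54 'b': at 5  ** P0@[50:54]
pos 55 'c': at 19 ·f  ** P4@[55:55]
pos 56 'a': at 1 ·f
pos 57 'b': at 2
pos 58 'a': at 1 ·f
pos 59 'a': at 8
pos 60 'c': at 6 ·f  ** P4@[60:60]
pos 61 'c': at 7  ** P1@[60:61],P4@[61:61]
pos 62 'a': at 1 ·f
pos 63 'a': at 8

Matches: [[1,4],[2,6],[2,7],[4,4],[8,2],[9,4],[10,1],[10,4],[11,7],[12,4],[13,6],[13,7],[18,4],[19,5],[20,4],[22,4],[23,1],[23,4],[24,7],[29,4],[31,3],[35,4],[37,3],[39,4],[40,1],[40,4],[41,1],[41,4],[42,7],[44,4],[45,7],[46,4],[47,6],[47,7],[48,4],[49,1],[49,4],[54,0],[55,4],[60,4],[61,1],[61,4]]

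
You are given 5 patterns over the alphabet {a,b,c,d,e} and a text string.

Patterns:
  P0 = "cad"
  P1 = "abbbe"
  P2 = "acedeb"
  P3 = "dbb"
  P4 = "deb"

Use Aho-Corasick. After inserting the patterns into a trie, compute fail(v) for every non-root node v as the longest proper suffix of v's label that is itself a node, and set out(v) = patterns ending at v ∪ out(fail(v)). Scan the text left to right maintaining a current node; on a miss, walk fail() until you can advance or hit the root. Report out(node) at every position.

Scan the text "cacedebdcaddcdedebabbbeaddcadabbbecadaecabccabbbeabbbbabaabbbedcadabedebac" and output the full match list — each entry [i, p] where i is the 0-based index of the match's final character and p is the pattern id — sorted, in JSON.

Construct AC machine:
Trie (insert patterns):
  0='ε' goto a→4 c→1 d→14
  1='c' goto a→2
  2='ca' goto d→3
  3='cad' goto ·  [P0 ends]
  4='a' goto b→5 c→9
  5='ab' goto b→6
  6='abb' goto b→7
  7='abbb' goto e→8
  8='abbbe' goto ·  [P1 ends]
  9='ac' goto e→10
  10='ace' goto d→11
  11='aced' goto e→12
  12='acede' goto b→13
  13='acedeb' goto ·  [P2 ends]
  14='d' goto b→15 e→17
  15='db' goto b→16
  16='dbb' goto ·  [P3 ends]
  17='de' goto b→18
  18='deb' goto ·  [P4 ends]

Failure links (BFS by depth):
  n1('c'): parent n0 fail=0; on 'c' 0 → fail=0;  out ∅∪∅=∅
  n4('a'): parent n0 fail=0; on 'a' 0 → fail=0;  out ∅∪∅=∅
  n14('d'): parent n0 fail=0; on 'd' 0 → fail=0;  out ∅∪∅=∅
  n2('ca'): parent n1 fail=0; on 'a' 0 → fail=4;  out ∅∪∅=∅
  n5('ab'): parent n4 fail=0; on 'b' 0 → fail=0;  out ∅∪∅=∅
  n9('ac'): parent n4 fail=0; on 'c' 0 → fail=1;  out ∅∪∅=∅
  n15('db'): parent n14 fail=0; on 'b' 0 → fail=0;  out ∅∪∅=∅
  n17('de'): parent n14 fail=0; on 'e' 0 → fail=0;  out ∅∪∅=∅
  n3('cad'): parent n2 fail=4; on 'd' 4→0 → fail=14;  out {0}∪∅={0}
  n6('abb'): parent n5 fail=0; on 'b' 0 → fail=0;  out ∅∪∅=∅
  n10('ace'): parent n9 fail=1; on 'e' 1→0 → fail=0;  out ∅∪∅=∅
  n16('dbb'): parent n15 fail=0; on 'b' 0 → fail=0;  out {3}∪∅={3}
  n18('deb'): parent n17 fail=0; on 'b' 0 → fail=0;  out {4}∪∅={4}
  n7('abbb'): parent n6 fail=0; on 'b' 0 → fail=0;  out ∅∪∅=∅
  n11('aced'): parent n10 fail=0; on 'd' 0 → fail=14;  out ∅∪∅=∅
  n8('abbbe'): parent n7 fail=0; on 'e' 0 → fail=0;  out {1}∪∅={1}
  n12('acede'): parent n11 fail=14; on 'e' 14 → fail=17;  out ∅∪∅=∅
  n13('acedeb'): parent n12 fail=17; on 'b' 17 → fail=18;  out {2}∪{4}={2,4}

Text stream:
i=0 'c': node 0→1
i=1 'a': node 1→2
i=2 'c': node 2→9 (via fail)
i=3 'e': node 9→10
i=4 'd': node 10→11
i=5 'e': node 11→12
i=6 'b': node 12→13  emit P2@[1:6],P4@[4:6]
i=7 'd': node 13→14 (via fail)
i=8 'c': node 14→1 (via fail)
i=9 'a': node 1→2
i=10 'd': node 2→3  emit P0@[8:10]
i=11 'd': node 3→14 (via fail)
i=12 'c': node 14→1 (via fail)
i=13 'd': node 1→14 (via fail)
i=14 'e': node 14→17
i=15 'd': node 17→14 (via fail)
i=16 'e': node 14→17
i=17 'b': node 17→18  emit P4@[15:17]
i=18 'a': node 18→4 (via fail)
i=19 'b': node 4→5
i=20 'b': node 5→6
i=21 'b': node 6→7
i=22 'e': node 7→8  emit P1@[18:22]
i=23 'a': node 8→4 (via fail)
i=24 'd': node 4→14 (via fail)
i=25 'd': node 14→14 (via fail)
i=26 'c': node 14→1 (via fail)
i=27 'a': node 1→2
i=28 'd': node 2→3  emit P0@[26:28]
i=29 'a': node 3→4 (via fail)
i=30 'b': node 4→5
i=31 'b': node 5→6
i=32 'b': node 6→7
i=33 'e': node 7→8  emit P1@[29:33]
i=34 'c': node 8→1 (via fail)
i=35 'a': node 1→2
i=36 'd': node 2→3  emit P0@[34:36]
i=37 'a': node 3→4 (via fail)
i=38 'e': node 4→0 (via fail)
i=39 'c': node 0→1
i=40 'a': node 1→2
i=41 'b': node 2→5 (via fail)
i=42 'c': node 5→1 (via fail)
i=43 'c': node 1→1 (via fail)
i=44 'a': node 1→2
i=45 'b': node 2→5 (via fail)
i=46 'b': node 5→6
i=47 'b': node 6→7
i=48 'e': node 7→8  emit P1@[44:48]
i=49 'a': node 8→4 (via fail)
i=50 'b': node 4→5
i=51 'b': node 5→6
i=52 'b': node 6→7
i=53 'b': node 7→0 (via fail)
i=54 'a': node 0→4
i=55 'b': node 4→5
i=56 'a': node 5→4 (via fail)
i=57 'a': node 4→4 (via fail)
i=58 'b': node 4→5
i=59 'b': node 5→6
i=60 'b': node 6→7
i=61 'e': node 7→8  emit P1@[57:61]
i=62 'd': node 8→14 (via fail)
i=63 'c': node 14→1 (via fail)
i=64 'a': node 1→2
i=65 'd': node 2→3  emit P0@[63:65]
i=66 'a': node 3→4 (via fail)
i=67 'b': node 4→5
i=68 'e': node 5→0 (via fail)
i=69 'd': node 0→14
i=70 'e': node 14→17
i=71 'b': node 17→18  emit P4@[69:71]
i=72 'a': node 18→4 (via fail)
i=73 'c': node 4→9

All matches (sorted): [[6,2],[6,4],[10,0],[17,4],[22,1],[28,0],[33,1],[36,0],[48,1],[61,1],[65,0],[71,4]]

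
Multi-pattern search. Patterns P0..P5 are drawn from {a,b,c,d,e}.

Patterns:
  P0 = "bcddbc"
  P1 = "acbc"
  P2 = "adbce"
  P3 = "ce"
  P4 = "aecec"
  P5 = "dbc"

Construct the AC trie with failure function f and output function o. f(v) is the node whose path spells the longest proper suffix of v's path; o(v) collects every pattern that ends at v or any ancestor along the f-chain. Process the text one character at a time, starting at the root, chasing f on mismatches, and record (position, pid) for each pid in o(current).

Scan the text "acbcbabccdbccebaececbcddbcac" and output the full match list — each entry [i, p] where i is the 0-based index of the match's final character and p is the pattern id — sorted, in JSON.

Build automaton:
Trie (insert patterns):
  n0 'ε': a→7 b→1 c→15 d→21
  n1 'b': c→2
  n2 'bc': d→3
  n3 'bcd': d→4
  n4 'bcdd': b→5
  n5 'bcddb': c→6
  n6 'bcddbc': ·  [P0 ends]
  n7 'a': c→8 d→11 e→17
  n8 'ac': b→9
  n9 'acb': c→10
  n10 'acbc': ·  [P1 ends]
  n11 'ad': b→12
  n12 'adb': c→13
  n13 'adbc': e→14
  n14 'adbce': ·  [P2 ends]
  n15 'c': e→16
  n16 'ce': ·  [P3 ends]
  n17 'ae': c→18
  n18 'aec': e→19
  n19 'aece': c→20
  n20 'aecec': ·  [P4 ends]
  n21 'd': b→22
  n22 'db': c→23
  n23 'dbc': ·  [P5 ends]

Failure links (BFS by depth):
  n1('b'): parent n0 fail=0; on 'b' 0 → fail=0;  out ∅∪∅=∅
  n7('a'): parent n0 fail=0; on 'a' 0 → fail=0;  out ∅∪∅=∅
  n15('c'): parent n0 fail=0; on 'c' 0 → fail=0;  out ∅∪∅=∅
  n21('d'): parent n0 fail=0; on 'd' 0 → fail=0;  out ∅∪∅=∅
  n2('bc'): parent n1 fail=0; on 'c' 0 → fail=15;  out ∅∪∅=∅
  n8('ac'): parent n7 fail=0; on 'c' 0 → fail=15;  out ∅∪∅=∅
  n11('ad'): parent n7 fail=0; on 'd' 0 → fail=21;  out ∅∪∅=∅
  n16('ce'): parent n15 fail=0; on 'e' 0 → fail=0;  out {3}∪∅={3}
  n17('ae'): parent n7 fail=0; on 'e' 0 → fail=0;  out ∅∪∅=∅
  n22('db'): parent n21 fail=0; on 'b' 0 → fail=1;  out ∅∪∅=∅
  n3('bcd'): parent n2 fail=15; on 'd' 15→0 → fail=21;  out ∅∪∅=∅
  n9('acb'): parent n8 fail=15; on 'b' 15→0 → fail=1;  out ∅∪∅=∅
  n12('adb'): parent n11 fail=21; on 'b' 21 → fail=22;  out ∅∪∅=∅
  n18('aec'): parent n17 fail=0; on 'c' 0 → fail=15;  out ∅∪∅=∅
  n23('dbc'): parent n22 fail=1; on 'c' 1 → fail=2;  out {5}∪∅={5}
  n4('bcdd'): parent n3 fail=21; on 'd' 21→0 → fail=21;  out ∅∪∅=∅
  n10('acbc'): parent n9 fail=1; on 'c' 1 → fail=2;  out {1}∪∅={1}
  n13('adbc'): parent n12 fail=22; on 'c' 22 → fail=23;  out ∅∪{5}={5}
  n19('aece'): parent n18 fail=15; on 'e' 15 → fail=16;  out ∅∪{3}={3}
  n5('bcddb'): parent n4 fail=21; on 'b' 21 → fail=22;  out ∅∪∅=∅
  n14('adbce'): parent n13 fail=23; on 'e' 23→2→15 → fail=16;  out {2}∪{3}={2,3}
  n20('aecec'): parent n19 fail=16; on 'c' 16→0 → fail=15;  out {4}∪∅={4}
  n6('bcddbc'): parent n5 fail=22; on 'c' 22 → fail=23;  out {0}∪{5}={0,5}

Scan:
pos 0 'a': at 7
pos 1 'c': at 8
pos 2 'b': at 9
pos 3 'c': at 10  ** P1@[0:3]
pos 4 'b': at 1 (fail-walked)
pos 5 'a': at 7 (fail-walked)
pos 6 'b': at 1 (fail-walked)
pos 7 'c': at 2
pos 8 'c': at 15 (fail-walked)
pos 9 'd': at 21 (fail-walked)
pos 10 'b': at 22
pos 11 'c': at 23  ** P5@[9:11]
pos 12 'c': at 15 (fail-walked)
pos 13 'e': at 16  ** P3@[12:13]
pos 14 'b': at 1 (fail-walked)
pos 15 'a': at 7 (fail-walked)
pos 16 'e': at 17
pos 17 'c': at 18
pos 18 'e': at 19  ** P3@[17:18]
pos 19 'c': at 20  ** P4@[15:19]
pos 20 'b': at 1 (fail-walked)
pos 21 'c': at 2
pos 22 'd': at 3
pos 23 'd': at 4
pos 24 'b': at 5
pos 25 'c': at 6  ** P0@[20:25],P5@[23:25]
pos 26 'a': at 7 (fail-walked)
pos 27 'c': at 8

Matches: [[3,1],[11,5],[13,3],[18,3],[19,4],[25,0],[25,5]]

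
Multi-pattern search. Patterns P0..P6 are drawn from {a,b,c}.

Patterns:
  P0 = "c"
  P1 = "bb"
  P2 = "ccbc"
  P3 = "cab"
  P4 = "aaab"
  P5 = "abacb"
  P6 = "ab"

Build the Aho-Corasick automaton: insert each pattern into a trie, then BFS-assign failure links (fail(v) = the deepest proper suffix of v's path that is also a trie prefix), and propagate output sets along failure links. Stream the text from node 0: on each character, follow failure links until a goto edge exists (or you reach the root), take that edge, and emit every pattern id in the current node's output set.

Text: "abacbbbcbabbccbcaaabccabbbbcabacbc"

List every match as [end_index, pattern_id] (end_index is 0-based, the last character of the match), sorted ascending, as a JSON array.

Construct AC machine:
Trie nodes:
  0='ε' goto a→9 b→2 c→1
  1='c' goto a→7 c→4  ←P0
  2='b' goto b→3
  3='bb' goto ·  ←P1
  4='cc' goto b→5
  5='ccb' goto c→6
  6='ccbc' goto ·  ←P2
  7='ca' goto b→8
  8='cab' goto ·  ←P3
  9='a' goto a→10 b→13
  10='aa' goto a→11
  11='aaa' goto b→12
  12='aaab' goto ·  ←P4
  13='ab' goto a→14  ←P6
  14='aba' goto c→15
  15='abac' goto b→16
  16='abacb' goto ·  ←P5

Failure links (BFS by depth):
  fail(1) 'c': from fail(0)=0 chase 'c': 0 ⇒ 0;  out={0}∪out(0)={0}
  fail(2) 'b': from fail(0)=0 chase 'b': 0 ⇒ 0;  out=∅∪out(0)=∅
  fail(9) 'a': from fail(0)=0 chase 'a': 0 ⇒ 0;  out=∅∪out(0)=∅
  fail(3) 'bb': from fail(2)=0 chase 'b': 0 ⇒ 2;  out={1}∪out(2)={1}
  fail(4) 'cc': from fail(1)=0 chase 'c': 0 ⇒ 1;  out=∅∪out(1)={0}
  fail(7) 'ca': from fail(1)=0 chase 'a': 0 ⇒ 9;  out=∅∪out(9)=∅
  fail(10) 'aa': from fail(9)=0 chase 'a': 0 ⇒ 9;  out=∅∪out(9)=∅
  fail(13) 'ab': from fail(9)=0 chase 'b': 0 ⇒ 2;  out={6}∪out(2)={6}
  fail(5) 'ccb': from fail(4)=1 chase 'b': 1→0 ⇒ 2;  out=∅∪out(2)=∅
  fail(8) 'cab': from fail(7)=9 chase 'b': 9 ⇒ 13;  out={3}∪out(13)={3,6}
  fail(11) 'aaa': from fail(10)=9 chase 'a': 9 ⇒ 10;  out=∅∪out(10)=∅
  fail(14) 'aba': from fail(13)=2 chase 'a': 2→0 ⇒ 9;  out=∅∪out(9)=∅
  fail(6) 'ccbc': from fail(5)=2 chase 'c': 2→0 ⇒ 1;  out={2}∪out(1)={0,2}
  fail(12) 'aaab': from fail(11)=10 chase 'b': 10→9 ⇒ 13;  out={4}∪out(13)={4,6}
  fail(15) 'abac': from fail(14)=9 chase 'c': 9→0 ⇒ 1;  out=∅∪out(1)={0}
  fail(16) 'abacb': from fail(15)=1 chase 'b': 1→0 ⇒ 2;  out={5}∪out(2)={5}

Text stream:
i=0 'a': node 0→9
i=1 'b': node 9→13  ** P6@[0:1]
i=2 'a': node 13→14
i=3 'c': node 14→15  ** P0@[3:3]
i=4 'b': node 15→16  ** P5@[0:4]
i=5 'b': node 16→3 ·f  ** P1@[4:5]
i=6 'b': node 3→3 ·f  ** P1@[5:6]
i=7 'c': node 3→1 ·f  ** P0@[7:7]
i=8 'b': node 1→2 ·f
i=9 'a': node 2→9 ·f
i=10 'b': node 9→13  ** P6@[9:10]
i=11 'b': node 13→3 ·f  ** P1@[10:11]
i=12 'c': node 3→1 ·f  ** P0@[12:12]
i=13 'c': node 1→4  ** P0@[13:13]
i=14 'b': node 4→5
i=15 'c': node 5→6  ** P0@[15:15],P2@[12:15]
i=16 'a': node 6→7 ·f
i=17 'a': node 7→10 ·f
i=18 'a': node 10→11
i=19 'b': node 11→12  ** P4@[16:19],P6@[18:19]
i=20 'c': node 12→1 ·f  ** P0@[20:20]
i=21 'c': node 1→4  ** P0@[21:21]
i=22 'a': node 4→7 ·f
i=23 'b': node 7→8  ** P3@[21:23],P6@[22:23]
i=24 'b': node 8→3 ·f  ** P1@[23:24]
i=25 'b': node 3→3 ·f  ** P1@[24:25]
i=26 'b': node 3→3 ·f  ** P1@[25:26]
i=27 'c': node 3→1 ·f  ** P0@[27:27]
i=28 'a': node 1→7
i=29 'b': node 7→8  ** P3@[27:29],P6@[28:29]
i=30 'a': node 8→14 ·f
i=31 'c': node 14→15  ** P0@[31:31]
i=32 'b': node 15→16  ** P5@[28:32]
i=33 'c': node 16→1 ·f  ** P0@[33:33]

All matches (sorted): [[1,6],[3,0],[4,5],[5,1],[6,1],[7,0],[10,6],[11,1],[12,0],[13,0],[15,0],[15,2],[19,4],[19,6],[20,0],[21,0],[23,3],[23,6],[24,1],[25,1],[26,1],[27,0],[29,3],[29,6],[31,0],[32,5],[33,0]]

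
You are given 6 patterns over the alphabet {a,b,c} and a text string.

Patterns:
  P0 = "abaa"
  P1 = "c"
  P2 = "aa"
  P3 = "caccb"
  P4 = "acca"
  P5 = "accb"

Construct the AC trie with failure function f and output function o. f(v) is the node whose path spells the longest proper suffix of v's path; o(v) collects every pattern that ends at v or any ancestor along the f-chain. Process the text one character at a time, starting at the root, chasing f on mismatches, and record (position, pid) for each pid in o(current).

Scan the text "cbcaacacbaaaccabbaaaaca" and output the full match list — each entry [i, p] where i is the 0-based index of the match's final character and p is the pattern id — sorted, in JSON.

Construct AC machine:
Trie nodes:
  0='ε' goto a→1 c→5
  1='a' goto a→6 b→2 c→11
  2='ab' goto a→3
  3='aba' goto a→4
  4='abaa' goto ·  [P0 ends]
  5='c' goto a→7  [P1 ends]
  6='aa' goto ·  [P2 ends]
  7='ca' goto c→8
  8='cac' goto c→9
  9='cacc' goto b→10
  10='caccb' goto ·  [P3 ends]
  11='ac' goto c→12
  12='acc' goto a→13 b→14
  13='acca' goto ·  [P4 ends]
  14='accb' goto ·  [P5 ends]

Failure links (BFS by depth):
  n1('a'): parent n0 fail=0; on 'a' 0 → fail=0;  out ∅∪∅=∅
  n5('c'): parent n0 fail=0; on 'c' 0 → fail=0;  out {1}∪∅={1}
  n2('ab'): parent n1 fail=0; on 'b' 0 → fail=0;  out ∅∪∅=∅
  n6('aa'): parent n1 fail=0; on 'a' 0 → fail=1;  out {2}∪∅={2}
  n7('ca'): parent n5 fail=0; on 'a' 0 → fail=1;  out ∅∪∅=∅
  n11('ac'): parent n1 fail=0; on 'c' 0 → fail=5;  out ∅∪{1}={1}
  n3('aba'): parent n2 fail=0; on 'a' 0 → fail=1;  out ∅∪∅=∅
  n8('cac'): parent n7 fail=1; on 'c' 1 → fail=11;  out ∅∪{1}={1}
  n12('acc'): parent n11 fail=5; on 'c' 5→0 → fail=5;  out ∅∪{1}={1}
  n4('abaa'): parent n3 fail=1; on 'a' 1 → fail=6;  out {0}∪{2}={0,2}
  n9('cacc'): parent n8 fail=11; on 'c' 11 → fail=12;  out ∅∪{1}={1}
  n13('acca'): parent n12 fail=5; on 'a' 5 → fail=7;  out {4}∪∅={4}
  n14('accb'): parent n12 fail=5; on 'b' 5→0 → fail=0;  out {5}∪∅={5}
  n10('caccb'): parent n9 fail=12; on 'b' 12 → fail=14;  out {3}∪{5}={3,5}

Run:
pos 0 'c': at 5  ** P1@[0:0]
pos 1 'b': at 0 (via fail)
pos 2 'c': at 5  ** P1@[2:2]
pos 3 'a': at 7
pos 4 'a': at 6 (via fail)  ** P2@[3:4]
pos 5 'c': at 11 (via fail)  ** P1@[5:5]
pos 6 'a': at 7 (via fail)
pos 7 'c': at 8  ** P1@[7:7]
pos 8 'b': at 0 (via fail)
pos 9 'a': at 1
pos 10 'a': at 6  ** P2@[9:10]
pos 11 'a': at 6 (via fail)  ** P2@[10:11]
pos 12 'c': at 11 (via fail)  ** P1@[12:12]
pos 13 'c': at 12  ** P1@[13:13]
pos 14 'a': at 13  ** P4@[11:14]
pos 15 'b': at 2 (via fail)
pos 16 'b': at 0 (via fail)
pos 17 'a': at 1
pos 18 'a': at 6  ** P2@[17:18]
pos 19 'a': at 6 (via fail)  ** P2@[18:19]
pos 20 'a': at 6 (via fail)  ** P2@[19:20]
pos 21 'c': at 11 (via fail)  ** P1@[21:21]
pos 22 'a': at 7 (via fail)

All matches (sorted): [[0,1],[2,1],[4,2],[5,1],[7,1],[10,2],[11,2],[12,1],[13,1],[14,4],[18,2],[19,2],[20,2],[21,1]]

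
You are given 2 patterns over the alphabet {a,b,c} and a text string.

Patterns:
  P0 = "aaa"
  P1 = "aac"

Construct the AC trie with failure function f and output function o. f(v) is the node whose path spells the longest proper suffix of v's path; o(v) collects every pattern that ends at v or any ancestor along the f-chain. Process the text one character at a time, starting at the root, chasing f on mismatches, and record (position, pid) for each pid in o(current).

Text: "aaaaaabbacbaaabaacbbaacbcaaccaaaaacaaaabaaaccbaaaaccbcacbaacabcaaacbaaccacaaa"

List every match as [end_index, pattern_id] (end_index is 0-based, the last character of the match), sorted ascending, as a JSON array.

Build automaton:
Trie nodes:
  0='ε' goto a→1
  1='a' goto a→2
  2='aa' goto a→3 c→4
  3='aaa' goto ·  [P0 ends]
  4='aac' goto ·  [P1 ends]

BFS fail/out derivation:
  n1('a'): parent n0 fail=0; on 'a' 0 → fail=0;  out ∅∪∅=∅
  n2('aa'): parent n1 fail=0; on 'a' 0 → fail=1;  out ∅∪∅=∅
  n3('aaa'): parent n2 fail=1; on 'a' 1 → fail=2;  out {0}∪∅={0}
  n4('aac'): parent n2 fail=1; on 'c' 1→0 → fail=0;  out {1}∪∅={1}

Run:
pos 0 'a': at 1
pos 1 'a': at 2
pos 2 'a': at 3  emit P0@[0:2]
pos 3 'a': at 3 ·f  emit P0@[1:3]
pos 4 'a': at 3 ·f  emit P0@[2:4]
pos 5 'a': at 3 ·f  emit P0@[3:5]
pos 6 'b': at 0 ·f
pos 7 'b': at 0
pos 8 'a': at 1
pos 9 'c': at 0 ·f
pos 10 'b': at 0
pos 11 'a': at 1
pos 12 'a': at 2
pos 13 'a': at 3  emit P0@[11:13]
pos 14 'b': at 0 ·f
pos 15 'a': at 1
pos 16 'a': at 2
pos 17 'c': at 4  emit P1@[15:17]
pos 18 'b': at 0 ·f
pos 19 'b': at 0
pos 20 'a': at 1
pos 21 'a': at 2
pos 22 'c': at 4  emit P1@[20:22]
pos 23 'b': at 0 ·f
pos 24 'c': at 0
pos 25 'a': at 1
pos 26 'a': at 2
pos 27 'c': at 4  emit P1@[25:27]
pos 28 'c': at 0 ·f
pos 29 'a': at 1
pos 30 'a': at 2
pos 31 'a': at 3  emit P0@[29:31]
pos 32 'a': at 3 ·f  emit P0@[30:32]
pos 33 'a': at 3 ·f  emit P0@[31:33]
pos 34 'c': at 4 ·f  emit P1@[32:34]
pos 35 'a': at 1 ·f
pos 36 'a': at 2
pos 37 'a': at 3  emit P0@[35:37]
pos 38 'a': at 3 ·f  emit P0@[36:38]
pos 39 'b': at 0 ·f
pos 40 'a': at 1
pos 41 'a': at 2
pos 42 'a': at 3  emit P0@[40:42]
pos 43 'c': at 4 ·f  emit P1@[41:43]
pos 44 'c': at 0 ·f
pos 45 'b': at 0
pos 46 'a': at 1
pos 47 'a': at 2
pos 48 'a': at 3  emit P0@[46:48]
pos 49 'a': at 3 ·f  emit P0@[47:49]
pos 50 'c': at 4 ·f  emit P1@[48:50]
pos 51 'c': at 0 ·f
pos 52 'b': at 0
pos 53 'c': at 0
pos 54 'a': at 1
pos 55 'c': at 0 ·f
pos 56 'b': at 0
pos 57 'a': at 1
pos 58 'a': at 2
pos 59 'c': at 4  emit P1@[57:59]
pos 60 'a': at 1 ·f
pos 61 'b': at 0 ·f
pos 62 'c': at 0
pos 63 'a': at 1
pos 64 'a': at 2
pos 65 'a': at 3  emit P0@[63:65]
pos 66 'c': at 4 ·f  emit P1@[64:66]
pos 67 'b': at 0 ·f
pos 68 'a': at 1
pos 69 'a': at 2
pos 70 'c': at 4  emit P1@[68:70]
pos 71 'c': at 0 ·f
pos 72 'a': at 1
pos 73 'c': at 0 ·f
pos 74 'a': at 1
pos 75 'a': at 2
pos 76 'a': at 3  emit P0@[74:76]

Matches: [[2,0],[3,0],[4,0],[5,0],[13,0],[17,1],[22,1],[27,1],[31,0],[32,0],[33,0],[34,1],[37,0],[38,0],[42,0],[43,1],[48,0],[49,0],[50,1],[59,1],[65,0],[66,1],[70,1],[76,0]]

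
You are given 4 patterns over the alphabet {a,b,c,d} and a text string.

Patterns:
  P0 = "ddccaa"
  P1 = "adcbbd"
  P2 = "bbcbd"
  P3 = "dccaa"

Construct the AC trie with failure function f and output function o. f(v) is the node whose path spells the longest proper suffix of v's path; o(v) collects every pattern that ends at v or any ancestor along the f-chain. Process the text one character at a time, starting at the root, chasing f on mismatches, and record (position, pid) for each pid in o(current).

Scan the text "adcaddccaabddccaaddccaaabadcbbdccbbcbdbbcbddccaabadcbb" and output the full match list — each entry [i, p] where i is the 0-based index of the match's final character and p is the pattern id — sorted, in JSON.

Build:
Trie nodes:
  n0 'ε': a→7 b→13 d→1
  n1 'd': c→18 d→2
  n2 'dd': c→3
  n3 'ddc': c→4
  n4 'ddcc': a→5
  n5 'ddcca': a→6
  n6 'ddccaa': ·  ←P0
  n7 'a': d→8
  n8 'ad': c→9
  n9 'adc': b→10
  n10 'adcb': b→11
  n11 'adcbb': d→12
  n12 'adcbbd': ·  ←P1
  n13 'b': b→14
  n14 'bb': c→15
  n15 'bbc': b→16
  n16 'bbcb': d→17
  n17 'bbcbd': ·  ←P2
  n18 'dc': c→19
  n19 'dcc': a→20
  n20 'dcca': a→21
  n21 'dccaa': ·  ←P3

BFS fail/out derivation:
  fail(1) 'd': from fail(0)=0 chase 'd': 0 ⇒ 0;  out=∅∪out(0)=∅
  fail(7) 'a': from fail(0)=0 chase 'a': 0 ⇒ 0;  out=∅∪out(0)=∅
  fail(13) 'b': from fail(0)=0 chase 'b': 0 ⇒ 0;  out=∅∪out(0)=∅
  fail(2) 'dd': from fail(1)=0 chase 'd': 0 ⇒ 1;  out=∅∪out(1)=∅
  fail(8) 'ad': from fail(7)=0 chase 'd': 0 ⇒ 1;  out=∅∪out(1)=∅
  fail(14) 'bb': from fail(13)=0 chase 'b': 0 ⇒ 13;  out=∅∪out(13)=∅
  fail(18) 'dc': from fail(1)=0 chase 'c': 0 ⇒ 0;  out=∅∪out(0)=∅
  fail(3) 'ddc': from fail(2)=1 chase 'c': 1 ⇒ 18;  out=∅∪out(18)=∅
  fail(9) 'adc': from fail(8)=1 chase 'c': 1 ⇒ 18;  out=∅∪out(18)=∅
  fail(15) 'bbc': from fail(14)=13 chase 'c': 13→0 ⇒ 0;  out=∅∪out(0)=∅
  fail(19) 'dcc': from fail(18)=0 chase 'c': 0 ⇒ 0;  out=∅∪out(0)=∅
  fail(4) 'ddcc': from fail(3)=18 chase 'c': 18 ⇒ 19;  out=∅∪out(19)=∅
  fail(10) 'adcb': from fail(9)=18 chase 'b': 18→0 ⇒ 13;  out=∅∪out(13)=∅
  fail(16) 'bbcb': from fail(15)=0 chase 'b': 0 ⇒ 13;  out=∅∪out(13)=∅
  fail(20) 'dcca': from fail(19)=0 chase 'a': 0 ⇒ 7;  out=∅∪out(7)=∅
  fail(5) 'ddcca': from fail(4)=19 chase 'a': 19 ⇒ 20;  out=∅∪out(20)=∅
  fail(11) 'adcbb': from fail(10)=13 chase 'b': 13 ⇒ 14;  out=∅∪out(14)=∅
  fail(17) 'bbcbd': from fail(16)=13 chase 'd': 13→0 ⇒ 1;  out={2}∪out(1)={2}
  fail(21) 'dccaa': from fail(20)=7 chase 'a': 7→0 ⇒ 7;  out={3}∪out(7)={3}
  fail(6) 'ddccaa': from fail(5)=20 chase 'a': 20 ⇒ 21;  out={0}∪out(21)={0,3}
  fail(12) 'adcbbd': from fail(11)=14 chase 'd': 14→13→0 ⇒ 1;  out={1}∪out(1)={1}

Run:
pos 0 'a': at 7
pos 1 'd': at 8
pos 2 'c': at 9
pos 3 'a': at 7 (via fail)
pos 4 'd': at 8
pos 5 'd': at 2 (via fail)
pos 6 'c': at 3
pos 7 'c': at 4
pos 8 'a': at 5
pos 9 'a': at 6  emit P0@[4:9],P3@[5:9]
pos 10 'b': at 13 (via fail)
pos 11 'd': at 1 (via fail)
pos 12 'd': at 2
pos 13 'c': at 3
pos 14 'c': at 4
pos 15 'a': at 5
pos 16 'a': at 6  emit P0@[11:16],P3@[12:16]
pos 17 'd': at 8 (via fail)
pos 18 'd': at 2 (via fail)
pos 19 'c': at 3
pos 20 'c': at 4
pos 21 'a': at 5
pos 22 'a': at 6  emit P0@[17:22],P3@[18:22]
pos 23 'a': at 7 (via fail)
pos 24 'b': at 13 (via fail)
pos 25 'a': at 7 (via fail)
pos 26 'd': at 8
pos 27 'c': at 9
pos 28 'b': at 10
pos 29 'b': at 11
pos 30 'd': at 12  emit P1@[25:30]
pos 31 'c': at 18 (via fail)
pos 32 'c': at 19
pos 33 'b': at 13 (via fail)
pos 34 'b': at 14
pos 35 'c': at 15
pos 36 'b': at 16
pos 37 'd': at 17  emit P2@[33:37]
pos 38 'b': at 13 (via fail)
pos 39 'b': at 14
pos 40 'c': at 15
pos 41 'b': at 16
pos 42 'd': at 17  emit P2@[38:42]
pos 43 'd': at 2 (via fail)
pos 44 'c': at 3
pos 45 'c': at 4
pos 46 'a': at 5
pos 47 'a': at 6  emit P0@[42:47],P3@[43:47]
pos 48 'b': at 13 (via fail)
pos 49 'a': at 7 (via fail)
pos 50 'd': at 8
pos 51 'c': at 9
pos 52 'b': at 10
pos 53 'b': at 11

All matches (sorted): [[9,0],[9,3],[16,0],[16,3],[22,0],[22,3],[30,1],[37,2],[42,2],[47,0],[47,3]]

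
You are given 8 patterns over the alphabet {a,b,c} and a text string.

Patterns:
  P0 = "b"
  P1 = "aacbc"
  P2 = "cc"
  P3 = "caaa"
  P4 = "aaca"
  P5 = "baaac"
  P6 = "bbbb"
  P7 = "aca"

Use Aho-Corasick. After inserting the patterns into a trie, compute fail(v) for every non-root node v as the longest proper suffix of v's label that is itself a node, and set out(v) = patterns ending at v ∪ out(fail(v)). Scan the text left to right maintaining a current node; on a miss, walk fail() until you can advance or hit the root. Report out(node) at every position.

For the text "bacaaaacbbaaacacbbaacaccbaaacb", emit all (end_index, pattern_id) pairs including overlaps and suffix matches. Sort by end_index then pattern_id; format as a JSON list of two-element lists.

Construct AC machine:
Trie (insert patterns):
  n0 'ε': a→2 b→1 c→7
  n1 'b': a→13 b→17  ←P0
  n2 'a': a→3 c→20
  n3 'aa': c→4
  n4 'aac': a→12 b→5
  n5 'aacb': c→6
  n6 'aacbc': ·  ←P1
  n7 'c': a→9 c→8
  n8 'cc': ·  ←P2
  n9 'ca': a→10
  n10 'caa': a→11
  n11 'caaa': ·  ←P3
  n12 'aaca': ·  ←P4
  n13 'ba': a→14
  n14 'baa': a→15
  n15 'baaa': c→16
  n16 'baaac': ·  ←P5
  n17 'bb': b→18
  n18 'bbb': b→19
  n19 'bbbb': ·  ←P6
  n20 'ac': a→21
  n21 'aca': ·  ←P7

BFS fail/out derivation:
  fail(1) 'b': from fail(0)=0 chase 'b': 0 ⇒ 0;  out={0}∪out(0)={0}
  fail(2) 'a': from fail(0)=0 chase 'a': 0 ⇒ 0;  out=∅∪out(0)=∅
  fail(7) 'c': from fail(0)=0 chase 'c': 0 ⇒ 0;  out=∅∪out(0)=∅
  fail(3) 'aa': from fail(2)=0 chase 'a': 0 ⇒ 2;  out=∅∪out(2)=∅
  fail(8) 'cc': from fail(7)=0 chase 'c': 0 ⇒ 7;  out={2}∪out(7)={2}
  fail(9) 'ca': from fail(7)=0 chase 'a': 0 ⇒ 2;  out=∅∪out(2)=∅
  fail(13) 'ba': from fail(1)=0 chase 'a': 0 ⇒ 2;  out=∅∪out(2)=∅
  fail(17) 'bb': from fail(1)=0 chase 'b': 0 ⇒ 1;  out=∅∪out(1)={0}
  fail(20) 'ac': from fail(2)=0 chase 'c': 0 ⇒ 7;  out=∅∪out(7)=∅
  fail(4) 'aac': from fail(3)=2 chase 'c': 2 ⇒ 20;  out=∅∪out(20)=∅
  fail(10) 'caa': from fail(9)=2 chase 'a': 2 ⇒ 3;  out=∅∪out(3)=∅
  fail(14) 'baa': from fail(13)=2 chase 'a': 2 ⇒ 3;  out=∅∪out(3)=∅
  fail(18) 'bbb': from fail(17)=1 chase 'b': 1 ⇒ 17;  out=∅∪out(17)={0}
  fail(21) 'aca': from fail(20)=7 chase 'a': 7 ⇒ 9;  out={7}∪out(9)={7}
  fail(5) 'aacb': from fail(4)=20 chase 'b': 20→7→0 ⇒ 1;  out=∅∪out(1)={0}
  fail(11) 'caaa': from fail(10)=3 chase 'a': 3→2 ⇒ 3;  out={3}∪out(3)={3}
  fail(12) 'aaca': from fail(4)=20 chase 'a': 20 ⇒ 21;  out={4}∪out(21)={4,7}
  fail(15) 'baaa': from fail(14)=3 chase 'a': 3→2 ⇒ 3;  out=∅∪out(3)=∅
  fail(19) 'bbbb': from fail(18)=17 chase 'b': 17 ⇒ 18;  out={6}∪out(18)={0,6}
  fail(6) 'aacbc': from fail(5)=1 chase 'c': 1→0 ⇒ 7;  out={1}∪out(7)={1}
  fail(16) 'baaac': from fail(15)=3 chase 'c': 3 ⇒ 4;  out={5}∪out(4)={5}

Scan:
[0] read 'b'  n0⇒n1  → match P0@[0:0]
[1] read 'a'  n1⇒n13
[2] read 'c'  n13⇒n20 ·f
[3] read 'a'  n20⇒n21  → match P7@[1:3]
[4] read 'a'  n21⇒n10 ·f
[5] read 'a'  n10⇒n11  → match P3@[2:5]
[6] read 'a'  n11⇒n3 ·f
[7] read 'c'  n3⇒n4
[8] read 'b'  n4⇒n5  → match P0@[8:8]
[9] read 'b'  n5⇒n17 ·f  → match P0@[9:9]
[10] read 'a'  n17⇒n13 ·f
[11] read 'a'  n13⇒n14
[12] read 'a'  n14⇒n15
[13] read 'c'  n15⇒n16  → match P5@[9:13]
[14] read 'a'  n16⇒n12 ·f  → match P4@[11:14],P7@[12:14]
[15] read 'c'  n12⇒n20 ·f
[16] read 'b'  n20⇒n1 ·f  → match P0@[16:16]
[17] read 'b'  n1⇒n17  → match P0@[17:17]
[18] read 'a'  n17⇒n13 ·f
[19] read 'a'  n13⇒n14
[20] read 'c'  n14⇒n4 ·f
[21] read 'a'  n4⇒n12  → match P4@[18:21],P7@[19:21]
[22] read 'c'  n12⇒n20 ·f
[23] read 'c'  n20⇒n8 ·f  → match P2@[22:23]
[24] read 'b'  n8⇒n1 ·f  → match P0@[24:24]
[25] read 'a'  n1⇒n13
[26] read 'a'  n13⇒n14
[27] read 'a'  n14⇒n15
[28] read 'c'  n15⇒n16  → match P5@[24:28]
[29] read 'b'  n16⇒n5 ·f  → match P0@[29:29]

Result: [[0,0],[3,7],[5,3],[8,0],[9,0],[13,5],[14,4],[14,7],[16,0],[17,0],[21,4],[21,7],[23,2],[24,0],[28,5],[29,0]]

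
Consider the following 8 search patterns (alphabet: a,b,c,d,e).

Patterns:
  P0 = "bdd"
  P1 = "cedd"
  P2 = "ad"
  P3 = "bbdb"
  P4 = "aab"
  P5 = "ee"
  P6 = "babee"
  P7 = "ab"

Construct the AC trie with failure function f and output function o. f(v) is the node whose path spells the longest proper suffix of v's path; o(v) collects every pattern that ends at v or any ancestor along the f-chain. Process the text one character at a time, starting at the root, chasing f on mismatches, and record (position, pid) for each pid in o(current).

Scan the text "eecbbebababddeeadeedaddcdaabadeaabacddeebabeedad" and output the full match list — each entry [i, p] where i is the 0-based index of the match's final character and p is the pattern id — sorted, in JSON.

Build automaton:
Trie nodes:
  0='ε' goto a→8 b→1 c→4 e→15
  1='b' goto a→17 b→10 d→2
  2='bd' goto d→3
  3='bdd' goto ·  ←P0
  4='c' goto e→5
  5='ce' goto d→6
  6='ced' goto d→7
  7='cedd' goto ·  ←P1
  8='a' goto a→13 b→21 d→9
  9='ad' goto ·  ←P2
  10='bb' goto d→11
  11='bbd' goto b→12
  12='bbdb' goto ·  ←P3
  13='aa' goto b→14
  14='aab' goto ·  ←P4
  15='e' goto e→16
  16='ee' goto ·  ←P5
  17='ba' goto b→18
  18='bab' goto e→19
  19='babe' goto e→20
  20='babee' goto ·  ←P6
  21='ab' goto ·  ←P7

Failure links (BFS by depth):
  n1('b'): parent n0 fail=0; on 'b' 0 → fail=0;  out ∅∪∅=∅
  n4('c'): parent n0 fail=0; on 'c' 0 → fail=0;  out ∅∪∅=∅
  n8('a'): parent n0 fail=0; on 'a' 0 → fail=0;  out ∅∪∅=∅
  n15('e'): parent n0 fail=0; on 'e' 0 → fail=0;  out ∅∪∅=∅
  n2('bd'): parent n1 fail=0; on 'd' 0 → fail=0;  out ∅∪∅=∅
  n5('ce'): parent n4 fail=0; on 'e' 0 → fail=15;  out ∅∪∅=∅
  n9('ad'): parent n8 fail=0; on 'd' 0 → fail=0;  out {2}∪∅={2}
  n10('bb'): parent n1 fail=0; on 'b' 0 → fail=1;  out ∅∪∅=∅
  n13('aa'): parent n8 fail=0; on 'a' 0 → fail=8;  out ∅∪∅=∅
  n16('ee'): parent n15 fail=0; on 'e' 0 → fail=15;  out {5}∪∅={5}
  n17('ba'): parent n1 fail=0; on 'a' 0 → fail=8;  out ∅∪∅=∅
  n21('ab'): parent n8 fail=0; on 'b' 0 → fail=1;  out {7}∪∅={7}
  n3('bdd'): parent n2 fail=0; on 'd' 0 → fail=0;  out {0}∪∅={0}
  n6('ced'): parent n5 fail=15; on 'd' 15→0 → fail=0;  out ∅∪∅=∅
  n11('bbd'): parent n10 fail=1; on 'd' 1 → fail=2;  out ∅∪∅=∅
  n14('aab'): parent n13 fail=8; on 'b' 8 → fail=21;  out {4}∪{7}={4,7}
  n18('bab'): parent n17 fail=8; on 'b' 8 → fail=21;  out ∅∪{7}={7}
  n7('cedd'): parent n6 fail=0; on 'd' 0 → fail=0;  out {1}∪∅={1}
  n12('bbdb'): parent n11 fail=2; on 'b' 2→0 → fail=1;  out {3}∪∅={3}
  n19('babe'): parent n18 fail=21; on 'e' 21→1→0 → fail=15;  out ∅∪∅=∅
  n20('babee'): parent n19 fail=15; on 'e' 15 → fail=16;  out {6}∪{5}={5,6}

Run:
[0] read 'e'  n0⇒n15
[1] read 'e'  n15⇒n16  ** P5@[0:1]
[2] read 'c'  n16⇒n4 ·f
[3] read 'b'  n4⇒n1 ·f
[4] read 'b'  n1⇒n10
[5] read 'e'  n10⇒n15 ·f
[6] read 'b'  n15⇒n1 ·f
[7] read 'a'  n1⇒n17
[8] read 'b'  n17⇒n18  ** P7@[7:8]
[9] read 'a'  n18⇒n17 ·f
[10] read 'b'  n17⇒n18  ** P7@[9:10]
[11] read 'd'  n18⇒n2 ·f
[12] read 'd'  n2⇒n3  ** P0@[10:12]
[13] read 'e'  n3⇒n15 ·f
[14] read 'e'  n15⇒n16  ** P5@[13:14]
[15] read 'a'  n16⇒n8 ·f
[16] read 'd'  n8⇒n9  ** P2@[15:16]
[17] read 'e'  n9⇒n15 ·f
[18] read 'e'  n15⇒n16  ** P5@[17:18]
[19] read 'd'  n16⇒n0 ·f
[20] read 'a'  n0⇒n8
[21] read 'd'  n8⇒n9  ** P2@[20:21]
[22] read 'd'  n9⇒n0 ·f
[23] read 'c'  n0⇒n4
[24] read 'd'  n4⇒n0 ·f
[25] read 'a'  n0⇒n8
[26] read 'a'  n8⇒n13
[27] read 'b'  n13⇒n14  ** P4@[25:27],P7@[26:27]
[28] read 'a'  n14⇒n17 ·f
[29] read 'd'  n17⇒n9 ·f  ** P2@[28:29]
[30] read 'e'  n9⇒n15 ·f
[31] read 'a'  n15⇒n8 ·f
[32] read 'a'  n8⇒n13
[33] read 'b'  n13⇒n14  ** P4@[31:33],P7@[32:33]
[34] read 'a'  n14⇒n17 ·f
[35] read 'c'  n17⇒n4 ·f
[36] read 'd'  n4⇒n0 ·f
[37] read 'd'  n0⇒n0
[38] read 'e'  n0⇒n15
[39] read 'e'  n15⇒n16  ** P5@[38:39]
[40] read 'b'  n16⇒n1 ·f
[41] read 'a'  n1⇒n17
[42] read 'b'  n17⇒n18  ** P7@[41:42]
[43] read 'e'  n18⇒n19
[44] read 'e'  n19⇒n20  ** P5@[43:44],P6@[40:44]
[45] read 'd'  n20⇒n0 ·f
[46] read 'a'  n0⇒n8
[47] read 'd'  n8⇒n9  ** P2@[46:47]

Result: [[1,5],[8,7],[10,7],[12,0],[14,5],[16,2],[18,5],[21,2],[27,4],[27,7],[29,2],[33,4],[33,7],[39,5],[42,7],[44,5],[44,6],[47,2]]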